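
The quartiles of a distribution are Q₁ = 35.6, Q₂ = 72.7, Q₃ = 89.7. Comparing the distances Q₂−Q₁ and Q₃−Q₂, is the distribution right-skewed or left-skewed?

Q₂ − Q₁ = 37.1;  Q₃ − Q₂ = 17.0
Q₂ − Q₁ > Q₃ − Q₂ ⇒ the lower half is more spread out ⇒ left-skewed.

left-skewed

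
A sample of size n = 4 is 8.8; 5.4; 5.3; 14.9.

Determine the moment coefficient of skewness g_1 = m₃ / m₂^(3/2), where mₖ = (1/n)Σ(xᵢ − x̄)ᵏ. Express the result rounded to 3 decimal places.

x̄ = (8.8 + 5.4 + 5.3 + 14.9) / 4 = 8.6000
deviations (xᵢ − x̄): 0.2000, -3.2000, -3.3000, 6.3000
Σ(xᵢ − x̄)² = 60.8600 ⇒ m₂ = 60.8600/4 = 15.21500
Σ(xᵢ − x̄)³ = 181.3500 ⇒ m₃ = 181.3500/4 = 45.33750
m₂^(3/2) = 15.21500^(1.5) = 59.34825
g_1 = m₃ / m₂^(3/2) = 45.33750 / 59.34825 ≈ 0.764

0.764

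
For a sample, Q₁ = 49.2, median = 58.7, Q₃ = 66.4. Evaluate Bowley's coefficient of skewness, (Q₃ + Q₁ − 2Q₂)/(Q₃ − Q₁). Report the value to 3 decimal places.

-0.105

numerator: Q₃ + Q₁ − 2Q₂ = 66.4 + 49.2 − 2×58.7 = -1.8000
denominator: Q₃ − Q₁ = 66.4 − 49.2 = 17.2000
Bowley skewness = -1.8000 / 17.2000 ≈ -0.105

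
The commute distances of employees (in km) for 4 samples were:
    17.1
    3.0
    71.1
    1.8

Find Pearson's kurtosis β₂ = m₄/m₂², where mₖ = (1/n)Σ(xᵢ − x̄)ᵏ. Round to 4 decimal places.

2.2000

x̄ = 23.2500
Σ(xᵢ − x̄)² = 3197.6100 ⇒ m₂ = 799.40250
Σ(xᵢ − x̄)⁴ = 5623647.2984 ⇒ m₄ = 1405911.82461
m₂² = 639044.35701
β₂ = m₄/m₂² = 1405911.82461 / 639044.35701 ≈ 2.2000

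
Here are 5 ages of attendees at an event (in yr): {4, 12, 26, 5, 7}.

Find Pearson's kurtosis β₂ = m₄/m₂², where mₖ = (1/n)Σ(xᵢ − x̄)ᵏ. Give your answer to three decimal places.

x̄ = 10.8000
Σ(xᵢ − x̄)² = 326.8000 ⇒ m₂ = 65.36000
Σ(xᵢ − x̄)⁴ = 56859.8560 ⇒ m₄ = 11371.97120
m₂² = 4271.92960
β₂ = m₄/m₂² = 11371.97120 / 4271.92960 ≈ 2.662

2.662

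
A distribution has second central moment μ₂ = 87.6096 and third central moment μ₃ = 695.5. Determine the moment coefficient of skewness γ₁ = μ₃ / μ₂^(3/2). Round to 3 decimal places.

0.848

σ = √μ₂ = √87.6096 = 9.36000
σ³ = μ₂^(3/2) = 820.02586
γ₁ = μ₃/σ³ = 695.5 / 820.02586 ≈ 0.848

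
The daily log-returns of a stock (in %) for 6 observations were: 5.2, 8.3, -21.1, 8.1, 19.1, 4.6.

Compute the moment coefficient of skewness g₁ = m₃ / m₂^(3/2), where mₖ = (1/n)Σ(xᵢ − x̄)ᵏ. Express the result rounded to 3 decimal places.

-1.126

x̄ = (5.2 + 8.3 - 21.1 + 8.1 + 19.1 + 4.6) / 6 = 4.0333
deviations (xᵢ − x̄): 1.1667, 4.2667, -25.1333, 4.0667, 15.0667, 0.5667
Σ(xᵢ − x̄)² = 895.1133 ⇒ m₂ = 895.1133/6 = 149.18556
Σ(xᵢ − x̄)³ = -12309.4396 ⇒ m₃ = -12309.4396/6 = -2051.57326
m₂^(3/2) = 149.18556^(1.5) = 1822.17534
g₁ = m₃ / m₂^(3/2) = -2051.57326 / 1822.17534 ≈ -1.126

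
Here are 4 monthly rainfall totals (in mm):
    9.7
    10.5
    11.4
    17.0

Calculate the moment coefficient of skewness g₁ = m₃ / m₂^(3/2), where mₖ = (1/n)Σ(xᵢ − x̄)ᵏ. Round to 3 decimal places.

x̄ = (9.7 + 10.5 + 11.4 + 17.0) / 4 = 12.1500
deviations (xᵢ − x̄): -2.4500, -1.6500, -0.7500, 4.8500
Σ(xᵢ − x̄)² = 32.8100 ⇒ m₂ = 32.8100/4 = 8.20250
Σ(xᵢ − x̄)³ = 94.4640 ⇒ m₃ = 94.4640/4 = 23.61600
m₂^(3/2) = 8.20250^(1.5) = 23.49197
g₁ = m₃ / m₂^(3/2) = 23.61600 / 23.49197 ≈ 1.005

1.005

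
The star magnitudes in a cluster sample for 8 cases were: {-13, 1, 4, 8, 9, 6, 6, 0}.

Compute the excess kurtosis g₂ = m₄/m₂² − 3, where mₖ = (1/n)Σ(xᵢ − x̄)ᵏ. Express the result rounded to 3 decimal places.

1.126

x̄ = 2.6250
Σ(xᵢ − x̄)² = 347.8750 ⇒ m₂ = 43.48438
Σ(xᵢ − x̄)⁴ = 62408.4941 ⇒ m₄ = 7801.06177
m₂² = 1890.89087
g₂ = m₄/m₂² − 3 = 4.12560 − 3 ≈ 1.126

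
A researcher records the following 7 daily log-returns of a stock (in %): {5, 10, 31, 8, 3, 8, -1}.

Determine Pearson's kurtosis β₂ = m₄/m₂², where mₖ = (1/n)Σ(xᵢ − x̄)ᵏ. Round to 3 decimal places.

4.125

x̄ = 9.1429
Σ(xᵢ − x̄)² = 638.8571 ⇒ m₂ = 91.26531
Σ(xᵢ − x̄)⁴ = 240536.6647 ⇒ m₄ = 34362.38067
m₂² = 8329.35610
β₂ = m₄/m₂² = 34362.38067 / 8329.35610 ≈ 4.125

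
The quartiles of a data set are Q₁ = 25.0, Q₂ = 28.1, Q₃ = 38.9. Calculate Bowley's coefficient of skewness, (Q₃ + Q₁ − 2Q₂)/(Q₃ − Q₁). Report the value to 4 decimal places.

numerator: Q₃ + Q₁ − 2Q₂ = 38.9 + 25.0 − 2×28.1 = 7.7000
denominator: Q₃ − Q₁ = 38.9 − 25.0 = 13.9000
Bowley skewness = 7.7000 / 13.9000 ≈ 0.5540

0.5540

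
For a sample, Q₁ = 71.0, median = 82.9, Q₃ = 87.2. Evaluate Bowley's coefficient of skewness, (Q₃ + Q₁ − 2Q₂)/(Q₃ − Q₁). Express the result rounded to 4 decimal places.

-0.4691

numerator: Q₃ + Q₁ − 2Q₂ = 87.2 + 71.0 − 2×82.9 = -7.6000
denominator: Q₃ − Q₁ = 87.2 − 71.0 = 16.2000
Bowley skewness = -7.6000 / 16.2000 ≈ -0.4691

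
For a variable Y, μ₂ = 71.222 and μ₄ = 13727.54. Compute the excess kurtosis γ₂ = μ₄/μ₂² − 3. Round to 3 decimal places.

μ₂² = 71.222² = 5072.57328
μ₄/μ₂² = 13727.54 / 5072.57328 = 2.70623
γ₂ = 2.70623 − 3 ≈ -0.294

-0.294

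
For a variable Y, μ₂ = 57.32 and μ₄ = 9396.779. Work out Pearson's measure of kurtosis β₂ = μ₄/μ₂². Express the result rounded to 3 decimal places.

2.860

μ₂² = 57.32² = 3285.58240
μ₄/μ₂² = 9396.779 / 3285.58240 = 2.86000
β₂ ≈ 2.860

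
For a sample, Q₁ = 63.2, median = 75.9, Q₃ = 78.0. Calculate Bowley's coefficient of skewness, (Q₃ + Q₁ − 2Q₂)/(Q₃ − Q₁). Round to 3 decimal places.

numerator: Q₃ + Q₁ − 2Q₂ = 78.0 + 63.2 − 2×75.9 = -10.6000
denominator: Q₃ − Q₁ = 78.0 − 63.2 = 14.8000
Bowley skewness = -10.6000 / 14.8000 ≈ -0.716

-0.716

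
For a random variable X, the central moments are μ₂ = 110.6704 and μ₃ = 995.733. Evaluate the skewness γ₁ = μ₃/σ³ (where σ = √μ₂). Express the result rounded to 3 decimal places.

σ = √μ₂ = √110.6704 = 10.52000
σ³ = μ₂^(3/2) = 1164.25261
γ₁ = μ₃/σ³ = 995.733 / 1164.25261 ≈ 0.855

0.855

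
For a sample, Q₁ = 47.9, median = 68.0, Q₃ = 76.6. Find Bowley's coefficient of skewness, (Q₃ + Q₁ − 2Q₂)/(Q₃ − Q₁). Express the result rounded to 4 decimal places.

numerator: Q₃ + Q₁ − 2Q₂ = 76.6 + 47.9 − 2×68.0 = -11.5000
denominator: Q₃ − Q₁ = 76.6 − 47.9 = 28.7000
Bowley skewness = -11.5000 / 28.7000 ≈ -0.4007

-0.4007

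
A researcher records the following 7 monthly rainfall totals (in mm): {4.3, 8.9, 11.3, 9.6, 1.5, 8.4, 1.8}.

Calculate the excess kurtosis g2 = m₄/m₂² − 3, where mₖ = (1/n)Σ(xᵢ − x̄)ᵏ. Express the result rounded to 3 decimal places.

-1.556

x̄ = 6.5429
Σ(xᵢ − x̄)² = 93.9371 ⇒ m₂ = 13.41959
Σ(xᵢ − x̄)⁴ = 1820.2733 ⇒ m₄ = 260.03904
m₂² = 180.08545
g2 = m₄/m₂² − 3 = 1.44398 − 3 ≈ -1.556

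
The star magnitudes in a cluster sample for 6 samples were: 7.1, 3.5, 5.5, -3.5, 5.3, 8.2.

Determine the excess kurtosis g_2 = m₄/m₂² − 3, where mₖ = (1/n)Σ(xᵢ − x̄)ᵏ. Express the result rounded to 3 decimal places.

x̄ = 4.3500
Σ(xᵢ − x̄)² = 86.9550 ⇒ m₂ = 14.49250
Σ(xᵢ − x̄)⁴ = 4077.3159 ⇒ m₄ = 679.55266
m₂² = 210.03256
g_2 = m₄/m₂² − 3 = 3.23546 − 3 ≈ 0.235

0.235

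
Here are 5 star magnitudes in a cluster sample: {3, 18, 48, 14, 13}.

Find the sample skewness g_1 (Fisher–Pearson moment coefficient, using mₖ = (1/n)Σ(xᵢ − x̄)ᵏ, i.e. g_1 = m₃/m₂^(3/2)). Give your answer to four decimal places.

1.0915

x̄ = (3 + 18 + 48 + 14 + 13) / 5 = 19.2000
deviations (xᵢ − x̄): -16.2000, -1.2000, 28.8000, -5.2000, -6.2000
Σ(xᵢ − x̄)² = 1158.8000 ⇒ m₂ = 1158.8000/5 = 231.76000
Σ(xᵢ − x̄)³ = 19255.6800 ⇒ m₃ = 19255.6800/5 = 3851.13600
m₂^(3/2) = 231.76000^(1.5) = 3528.23678
g_1 = m₃ / m₂^(3/2) = 3851.13600 / 3528.23678 ≈ 1.0915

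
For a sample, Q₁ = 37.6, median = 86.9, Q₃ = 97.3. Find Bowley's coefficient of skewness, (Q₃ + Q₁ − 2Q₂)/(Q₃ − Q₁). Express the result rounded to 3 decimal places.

numerator: Q₃ + Q₁ − 2Q₂ = 97.3 + 37.6 − 2×86.9 = -38.9000
denominator: Q₃ − Q₁ = 97.3 − 37.6 = 59.7000
Bowley skewness = -38.9000 / 59.7000 ≈ -0.652

-0.652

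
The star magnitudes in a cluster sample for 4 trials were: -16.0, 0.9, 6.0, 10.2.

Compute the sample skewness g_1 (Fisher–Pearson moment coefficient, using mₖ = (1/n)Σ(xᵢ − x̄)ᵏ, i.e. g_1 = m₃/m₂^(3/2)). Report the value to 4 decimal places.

-0.7966

x̄ = (-16.0 + 0.9 + 6.0 + 10.2) / 4 = 0.2750
deviations (xᵢ − x̄): -16.2750, 0.6250, 5.7250, 9.9250
Σ(xᵢ − x̄)² = 396.5475 ⇒ m₂ = 396.5475/4 = 99.13687
Σ(xᵢ − x̄)³ = -3145.2979 ⇒ m₃ = -3145.2979/4 = -786.32447
m₂^(3/2) = 99.13687^(1.5) = 987.08110
g_1 = m₃ / m₂^(3/2) = -786.32447 / 987.08110 ≈ -0.7966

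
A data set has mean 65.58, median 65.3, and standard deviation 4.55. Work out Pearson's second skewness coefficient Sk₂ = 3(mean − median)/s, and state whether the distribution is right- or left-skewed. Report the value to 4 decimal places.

0.1846, right-skewed

Sk₂ = 3(65.58 − 65.3) / 4.55 = 3 × 0.2800 / 4.55
    = 0.8400 / 4.55 ≈ 0.1846
Sk₂ > 0 ⇒ mean > median ⇒ right-skewed (positive skew).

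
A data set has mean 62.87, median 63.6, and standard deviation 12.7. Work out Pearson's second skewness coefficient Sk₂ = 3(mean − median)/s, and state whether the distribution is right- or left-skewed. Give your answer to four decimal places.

-0.1724, left-skewed

Sk₂ = 3(62.87 − 63.6) / 12.7 = 3 × -0.7300 / 12.7
    = -2.1900 / 12.7 ≈ -0.1724
Sk₂ < 0 ⇒ mean < median ⇒ left-skewed (negative skew).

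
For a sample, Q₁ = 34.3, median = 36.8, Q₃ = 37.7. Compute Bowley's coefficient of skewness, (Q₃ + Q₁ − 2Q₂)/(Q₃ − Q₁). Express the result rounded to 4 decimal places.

numerator: Q₃ + Q₁ − 2Q₂ = 37.7 + 34.3 − 2×36.8 = -1.6000
denominator: Q₃ − Q₁ = 37.7 − 34.3 = 3.4000
Bowley skewness = -1.6000 / 3.4000 ≈ -0.4706

-0.4706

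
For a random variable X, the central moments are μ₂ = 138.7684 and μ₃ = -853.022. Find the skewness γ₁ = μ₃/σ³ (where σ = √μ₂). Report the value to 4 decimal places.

σ = √μ₂ = √138.7684 = 11.78000
σ³ = μ₂^(3/2) = 1634.69175
γ₁ = μ₃/σ³ = -853.022 / 1634.69175 ≈ -0.5218

-0.5218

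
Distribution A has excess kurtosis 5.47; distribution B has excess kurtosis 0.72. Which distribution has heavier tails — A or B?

A

Higher excess kurtosis ⇒ heavier tails relative to the normal distribution.
5.47 vs 0.72: the larger is 5.47, so A has heavier tails.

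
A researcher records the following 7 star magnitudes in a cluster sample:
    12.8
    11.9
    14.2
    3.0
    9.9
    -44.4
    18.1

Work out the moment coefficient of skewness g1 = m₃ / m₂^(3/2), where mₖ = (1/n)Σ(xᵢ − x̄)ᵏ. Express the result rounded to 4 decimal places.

-1.8569

x̄ = (12.8 + 11.9 + 14.2 + 3.0 + 9.9 - 44.4 + 18.1) / 7 = 3.6429
deviations (xᵢ − x̄): 9.1571, 8.2571, 10.5571, -0.6429, 6.2571, -48.0429, 14.4571
Σ(xᵢ − x̄)² = 2820.1771 ⇒ m₂ = 2820.1771/7 = 402.88245
Σ(xᵢ − x̄)³ = -105114.6478 ⇒ m₃ = -105114.6478/7 = -15016.37825
m₂^(3/2) = 402.88245^(1.5) = 8086.62907
g1 = m₃ / m₂^(3/2) = -15016.37825 / 8086.62907 ≈ -1.8569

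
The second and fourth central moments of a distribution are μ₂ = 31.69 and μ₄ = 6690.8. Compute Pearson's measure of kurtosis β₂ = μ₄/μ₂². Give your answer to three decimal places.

μ₂² = 31.69² = 1004.25610
μ₄/μ₂² = 6690.8 / 1004.25610 = 6.66244
β₂ ≈ 6.662

6.662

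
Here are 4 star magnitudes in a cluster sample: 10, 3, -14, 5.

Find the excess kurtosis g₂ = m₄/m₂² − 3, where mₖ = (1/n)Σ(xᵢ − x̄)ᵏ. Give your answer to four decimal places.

x̄ = 1.0000
Σ(xᵢ − x̄)² = 326.0000 ⇒ m₂ = 81.50000
Σ(xᵢ − x̄)⁴ = 57458.0000 ⇒ m₄ = 14364.50000
m₂² = 6642.25000
g₂ = m₄/m₂² − 3 = 2.16260 − 3 ≈ -0.8374

-0.8374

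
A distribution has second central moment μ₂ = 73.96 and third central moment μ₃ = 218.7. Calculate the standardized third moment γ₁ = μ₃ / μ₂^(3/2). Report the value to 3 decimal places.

0.344

σ = √μ₂ = √73.96 = 8.60000
σ³ = μ₂^(3/2) = 636.05600
γ₁ = μ₃/σ³ = 218.7 / 636.05600 ≈ 0.344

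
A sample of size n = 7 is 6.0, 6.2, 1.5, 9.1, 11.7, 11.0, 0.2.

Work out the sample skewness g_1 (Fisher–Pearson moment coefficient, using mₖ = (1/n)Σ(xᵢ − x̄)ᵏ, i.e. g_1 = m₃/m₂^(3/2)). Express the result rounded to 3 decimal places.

x̄ = (6.0 + 6.2 + 1.5 + 9.1 + 11.7 + 11.0 + 0.2) / 7 = 6.5286
deviations (xᵢ − x̄): -0.5286, -0.3286, -5.0286, 2.5714, 5.1714, 4.4714, -6.3286
Σ(xᵢ − x̄)² = 119.0743 ⇒ m₂ = 119.0743/7 = 17.01061
Σ(xᵢ − x̄)³ = -136.0965 ⇒ m₃ = -136.0965/7 = -19.44236
m₂^(3/2) = 17.01061^(1.5) = 70.15844
g_1 = m₃ / m₂^(3/2) = -19.44236 / 70.15844 ≈ -0.277

-0.277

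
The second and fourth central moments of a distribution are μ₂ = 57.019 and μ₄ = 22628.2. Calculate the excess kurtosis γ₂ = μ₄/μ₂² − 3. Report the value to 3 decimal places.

3.960

μ₂² = 57.019² = 3251.16636
μ₄/μ₂² = 22628.2 / 3251.16636 = 6.96003
γ₂ = 6.96003 − 3 ≈ 3.960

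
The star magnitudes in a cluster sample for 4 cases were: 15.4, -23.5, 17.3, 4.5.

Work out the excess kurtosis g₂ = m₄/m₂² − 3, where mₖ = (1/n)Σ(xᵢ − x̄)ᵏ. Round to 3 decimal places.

x̄ = 3.4250
Σ(xᵢ − x̄)² = 1062.0275 ⇒ m₂ = 265.50688
Σ(xᵢ − x̄)⁴ = 583187.9988 ⇒ m₄ = 145796.99970
m₂² = 70493.90067
g₂ = m₄/m₂² − 3 = 2.06822 − 3 ≈ -0.932

-0.932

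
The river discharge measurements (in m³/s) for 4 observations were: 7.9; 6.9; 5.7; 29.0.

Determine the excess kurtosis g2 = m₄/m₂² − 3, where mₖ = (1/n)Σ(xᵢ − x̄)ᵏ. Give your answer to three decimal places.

x̄ = 12.3750
Σ(xᵢ − x̄)² = 370.9475 ⇒ m₂ = 92.73688
Σ(xᵢ − x̄)⁴ = 79676.5451 ⇒ m₄ = 19919.13626
m₂² = 8600.12798
g2 = m₄/m₂² − 3 = 2.31614 − 3 ≈ -0.684

-0.684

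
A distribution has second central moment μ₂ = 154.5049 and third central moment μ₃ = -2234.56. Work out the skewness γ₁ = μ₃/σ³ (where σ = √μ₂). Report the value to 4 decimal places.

σ = √μ₂ = √154.5049 = 12.43000
σ³ = μ₂^(3/2) = 1920.49591
γ₁ = μ₃/σ³ = -2234.56 / 1920.49591 ≈ -1.1635

-1.1635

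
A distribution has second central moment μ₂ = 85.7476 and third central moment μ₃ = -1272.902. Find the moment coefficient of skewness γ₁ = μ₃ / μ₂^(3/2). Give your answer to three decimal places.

-1.603

σ = √μ₂ = √85.7476 = 9.26000
σ³ = μ₂^(3/2) = 794.02278
γ₁ = μ₃/σ³ = -1272.902 / 794.02278 ≈ -1.603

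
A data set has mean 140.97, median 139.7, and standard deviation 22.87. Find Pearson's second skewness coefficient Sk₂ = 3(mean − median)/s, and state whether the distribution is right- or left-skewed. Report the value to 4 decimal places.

Sk₂ = 3(140.97 − 139.7) / 22.87 = 3 × 1.2700 / 22.87
    = 3.8100 / 22.87 ≈ 0.1666
Sk₂ > 0 ⇒ mean > median ⇒ right-skewed (positive skew).

0.1666, right-skewed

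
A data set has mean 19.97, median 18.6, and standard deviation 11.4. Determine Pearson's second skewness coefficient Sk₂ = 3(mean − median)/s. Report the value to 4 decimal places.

Sk₂ = 3(19.97 − 18.6) / 11.4 = 3 × 1.3700 / 11.4
    = 4.1100 / 11.4 ≈ 0.3605

0.3605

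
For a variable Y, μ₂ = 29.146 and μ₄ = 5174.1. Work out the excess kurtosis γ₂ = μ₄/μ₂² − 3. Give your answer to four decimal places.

μ₂² = 29.146² = 849.48932
μ₄/μ₂² = 5174.1 / 849.48932 = 6.09084
γ₂ = 6.09084 − 3 ≈ 3.0908

3.0908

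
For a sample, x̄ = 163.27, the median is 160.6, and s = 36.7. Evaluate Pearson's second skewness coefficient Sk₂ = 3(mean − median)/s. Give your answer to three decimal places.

Sk₂ = 3(163.27 − 160.6) / 36.7 = 3 × 2.6700 / 36.7
    = 8.0100 / 36.7 ≈ 0.218

0.218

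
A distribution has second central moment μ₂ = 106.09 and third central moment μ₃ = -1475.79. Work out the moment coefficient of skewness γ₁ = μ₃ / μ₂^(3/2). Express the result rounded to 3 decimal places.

-1.351

σ = √μ₂ = √106.09 = 10.30000
σ³ = μ₂^(3/2) = 1092.72700
γ₁ = μ₃/σ³ = -1475.79 / 1092.72700 ≈ -1.351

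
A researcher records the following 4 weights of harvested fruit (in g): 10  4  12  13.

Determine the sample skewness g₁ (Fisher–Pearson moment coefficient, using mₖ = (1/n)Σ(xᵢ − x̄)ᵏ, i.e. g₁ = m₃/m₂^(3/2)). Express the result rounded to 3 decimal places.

-0.848

x̄ = (10 + 4 + 12 + 13) / 4 = 9.7500
deviations (xᵢ − x̄): 0.2500, -5.7500, 2.2500, 3.2500
Σ(xᵢ − x̄)² = 48.7500 ⇒ m₂ = 48.7500/4 = 12.18750
Σ(xᵢ − x̄)³ = -144.3750 ⇒ m₃ = -144.3750/4 = -36.09375
m₂^(3/2) = 12.18750^(1.5) = 42.54729
g₁ = m₃ / m₂^(3/2) = -36.09375 / 42.54729 ≈ -0.848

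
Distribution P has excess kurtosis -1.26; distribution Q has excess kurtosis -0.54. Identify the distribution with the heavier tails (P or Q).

Q

Higher excess kurtosis ⇒ heavier tails relative to the normal distribution.
-1.26 vs -0.54: the larger is -0.54, so Q has heavier tails.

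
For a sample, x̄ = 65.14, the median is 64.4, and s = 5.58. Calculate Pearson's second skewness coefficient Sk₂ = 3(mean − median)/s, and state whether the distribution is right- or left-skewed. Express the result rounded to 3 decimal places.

Sk₂ = 3(65.14 − 64.4) / 5.58 = 3 × 0.7400 / 5.58
    = 2.2200 / 5.58 ≈ 0.398
Sk₂ > 0 ⇒ mean > median ⇒ right-skewed (positive skew).

0.398, right-skewed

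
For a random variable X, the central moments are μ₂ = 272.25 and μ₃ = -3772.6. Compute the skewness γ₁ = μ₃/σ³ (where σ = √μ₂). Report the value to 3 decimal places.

-0.840

σ = √μ₂ = √272.25 = 16.50000
σ³ = μ₂^(3/2) = 4492.12500
γ₁ = μ₃/σ³ = -3772.6 / 4492.12500 ≈ -0.840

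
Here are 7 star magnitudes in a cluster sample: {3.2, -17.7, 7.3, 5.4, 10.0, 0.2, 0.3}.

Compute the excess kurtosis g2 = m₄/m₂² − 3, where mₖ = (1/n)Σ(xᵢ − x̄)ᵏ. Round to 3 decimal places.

x̄ = 1.2429
Σ(xᵢ − x̄)² = 495.2971 ⇒ m₂ = 70.75673
Σ(xᵢ − x̄)⁴ = 136302.6557 ⇒ m₄ = 19471.80796
m₂² = 5006.51550
g2 = m₄/m₂² − 3 = 3.88929 − 3 ≈ 0.889

0.889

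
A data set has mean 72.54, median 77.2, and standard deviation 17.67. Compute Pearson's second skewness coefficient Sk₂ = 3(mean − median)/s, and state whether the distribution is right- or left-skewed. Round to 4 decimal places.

-0.7912, left-skewed

Sk₂ = 3(72.54 − 77.2) / 17.67 = 3 × -4.6600 / 17.67
    = -13.9800 / 17.67 ≈ -0.7912
Sk₂ < 0 ⇒ mean < median ⇒ left-skewed (negative skew).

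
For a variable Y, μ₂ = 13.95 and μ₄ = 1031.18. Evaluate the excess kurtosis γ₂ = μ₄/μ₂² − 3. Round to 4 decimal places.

2.2989

μ₂² = 13.95² = 194.60250
μ₄/μ₂² = 1031.18 / 194.60250 = 5.29890
γ₂ = 5.29890 − 3 ≈ 2.2989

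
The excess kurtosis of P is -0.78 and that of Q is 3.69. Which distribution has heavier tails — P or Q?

Higher excess kurtosis ⇒ heavier tails relative to the normal distribution.
-0.78 vs 3.69: the larger is 3.69, so Q has heavier tails. (Q is leptokurtic — heavier-than-normal tails; the other is platykurtic.)

Q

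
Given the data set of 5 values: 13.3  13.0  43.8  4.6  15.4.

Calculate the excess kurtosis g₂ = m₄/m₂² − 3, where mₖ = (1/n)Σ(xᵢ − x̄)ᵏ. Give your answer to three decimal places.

-0.060

x̄ = 18.0200
Σ(xᵢ − x̄)² = 899.0480 ⇒ m₂ = 179.80960
Σ(xᵢ − x̄)⁴ = 475317.5459 ⇒ m₄ = 95063.50918
m₂² = 32331.49225
g₂ = m₄/m₂² − 3 = 2.94028 − 3 ≈ -0.060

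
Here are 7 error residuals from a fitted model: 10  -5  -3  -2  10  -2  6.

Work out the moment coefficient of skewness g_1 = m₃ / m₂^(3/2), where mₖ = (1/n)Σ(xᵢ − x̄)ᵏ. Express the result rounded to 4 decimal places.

x̄ = (10 - 5 - 3 - 2 + 10 - 2 + 6) / 7 = 2.0000
deviations (xᵢ − x̄): 8.0000, -7.0000, -5.0000, -4.0000, 8.0000, -4.0000, 4.0000
Σ(xᵢ − x̄)² = 250.0000 ⇒ m₂ = 250.0000/7 = 35.71429
Σ(xᵢ − x̄)³ = 492.0000 ⇒ m₃ = 492.0000/7 = 70.28571
m₂^(3/2) = 35.71429^(1.5) = 213.43368
g_1 = m₃ / m₂^(3/2) = 70.28571 / 213.43368 ≈ 0.3293

0.3293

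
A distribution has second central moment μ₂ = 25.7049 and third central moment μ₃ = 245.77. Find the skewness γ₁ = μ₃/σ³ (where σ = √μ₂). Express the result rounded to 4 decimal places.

σ = √μ₂ = √25.7049 = 5.07000
σ³ = μ₂^(3/2) = 130.32384
γ₁ = μ₃/σ³ = 245.77 / 130.32384 ≈ 1.8858

1.8858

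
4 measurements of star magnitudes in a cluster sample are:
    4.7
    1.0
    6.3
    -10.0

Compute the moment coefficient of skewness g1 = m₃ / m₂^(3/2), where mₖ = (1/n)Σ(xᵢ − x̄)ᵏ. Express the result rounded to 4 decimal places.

-0.8634

x̄ = (4.7 + 1.0 + 6.3 - 10.0) / 4 = 0.5000
deviations (xᵢ − x̄): 4.2000, 0.5000, 5.8000, -10.5000
Σ(xᵢ − x̄)² = 161.7800 ⇒ m₂ = 161.7800/4 = 40.44500
Σ(xᵢ − x̄)³ = -888.3000 ⇒ m₃ = -888.3000/4 = -222.07500
m₂^(3/2) = 40.44500^(1.5) = 257.21557
g1 = m₃ / m₂^(3/2) = -222.07500 / 257.21557 ≈ -0.8634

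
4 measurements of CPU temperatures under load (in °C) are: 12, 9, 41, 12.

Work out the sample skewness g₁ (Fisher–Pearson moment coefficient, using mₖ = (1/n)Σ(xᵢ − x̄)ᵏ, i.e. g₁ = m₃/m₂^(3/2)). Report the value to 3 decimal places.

x̄ = (12 + 9 + 41 + 12) / 4 = 18.5000
deviations (xᵢ − x̄): -6.5000, -9.5000, 22.5000, -6.5000
Σ(xᵢ − x̄)² = 681.0000 ⇒ m₂ = 681.0000/4 = 170.25000
Σ(xᵢ − x̄)³ = 9984.0000 ⇒ m₃ = 9984.0000/4 = 2496.00000
m₂^(3/2) = 170.25000^(1.5) = 2221.42002
g₁ = m₃ / m₂^(3/2) = 2496.00000 / 2221.42002 ≈ 1.124

1.124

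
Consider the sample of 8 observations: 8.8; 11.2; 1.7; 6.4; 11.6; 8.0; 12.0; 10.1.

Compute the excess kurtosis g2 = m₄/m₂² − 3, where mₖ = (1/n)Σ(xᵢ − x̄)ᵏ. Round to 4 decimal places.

x̄ = 8.7250
Σ(xᵢ − x̄)² = 82.2950 ⇒ m₂ = 10.28687
Σ(xᵢ − x̄)⁴ = 2689.4386 ⇒ m₄ = 336.17983
m₂² = 105.81980
g2 = m₄/m₂² − 3 = 3.17691 − 3 ≈ 0.1769

0.1769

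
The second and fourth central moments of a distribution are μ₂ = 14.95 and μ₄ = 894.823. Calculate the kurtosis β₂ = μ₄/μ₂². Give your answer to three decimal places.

4.004

μ₂² = 14.95² = 223.50250
μ₄/μ₂² = 894.823 / 223.50250 = 4.00364
β₂ ≈ 4.004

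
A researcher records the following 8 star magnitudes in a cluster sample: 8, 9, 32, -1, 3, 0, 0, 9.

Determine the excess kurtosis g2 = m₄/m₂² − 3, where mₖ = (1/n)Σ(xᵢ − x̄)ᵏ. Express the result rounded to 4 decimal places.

x̄ = 7.5000
Σ(xᵢ − x̄)² = 810.0000 ⇒ m₂ = 101.25000
Σ(xᵢ − x̄)⁴ = 372268.5000 ⇒ m₄ = 46533.56250
m₂² = 10251.56250
g2 = m₄/m₂² − 3 = 4.53917 − 3 ≈ 1.5392

1.5392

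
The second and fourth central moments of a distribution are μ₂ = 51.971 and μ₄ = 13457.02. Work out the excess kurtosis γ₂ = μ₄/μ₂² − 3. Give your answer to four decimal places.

μ₂² = 51.971² = 2700.98484
μ₄/μ₂² = 13457.02 / 2700.98484 = 4.98226
γ₂ = 4.98226 − 3 ≈ 1.9823

1.9823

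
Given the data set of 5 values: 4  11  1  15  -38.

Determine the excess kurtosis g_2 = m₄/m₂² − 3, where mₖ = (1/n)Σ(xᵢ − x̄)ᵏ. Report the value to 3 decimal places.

-0.072

x̄ = -1.4000
Σ(xᵢ − x̄)² = 1797.2000 ⇒ m₂ = 359.44000
Σ(xᵢ − x̄)⁴ = 1891286.0960 ⇒ m₄ = 378257.21920
m₂² = 129197.11360
g_2 = m₄/m₂² − 3 = 2.92775 − 3 ≈ -0.072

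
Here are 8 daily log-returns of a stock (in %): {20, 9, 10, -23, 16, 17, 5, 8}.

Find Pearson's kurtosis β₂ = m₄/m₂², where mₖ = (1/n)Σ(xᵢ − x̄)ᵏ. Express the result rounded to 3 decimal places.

x̄ = 7.7500
Σ(xᵢ − x̄)² = 1263.5000 ⇒ m₂ = 157.93750
Σ(xᵢ − x̄)⁴ = 928645.9063 ⇒ m₄ = 116080.73828
m₂² = 24944.25391
β₂ = m₄/m₂² = 116080.73828 / 24944.25391 ≈ 4.654

4.654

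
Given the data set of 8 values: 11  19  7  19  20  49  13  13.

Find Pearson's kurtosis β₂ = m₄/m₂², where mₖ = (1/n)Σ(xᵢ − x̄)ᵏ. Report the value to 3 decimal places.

4.875

x̄ = 18.8750
Σ(xᵢ − x̄)² = 1180.8750 ⇒ m₂ = 147.60938
Σ(xᵢ − x̄)⁴ = 849700.2129 ⇒ m₄ = 106212.52661
m₂² = 21788.52759
β₂ = m₄/m₂² = 106212.52661 / 21788.52759 ≈ 4.875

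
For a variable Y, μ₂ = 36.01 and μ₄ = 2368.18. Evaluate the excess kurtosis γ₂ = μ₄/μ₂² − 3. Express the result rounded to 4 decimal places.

μ₂² = 36.01² = 1296.72010
μ₄/μ₂² = 2368.18 / 1296.72010 = 1.82628
γ₂ = 1.82628 − 3 ≈ -1.1737

-1.1737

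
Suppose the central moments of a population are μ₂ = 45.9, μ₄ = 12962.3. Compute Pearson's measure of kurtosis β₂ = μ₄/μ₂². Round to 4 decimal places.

μ₂² = 45.9² = 2106.81000
μ₄/μ₂² = 12962.3 / 2106.81000 = 6.15257
β₂ ≈ 6.1526

6.1526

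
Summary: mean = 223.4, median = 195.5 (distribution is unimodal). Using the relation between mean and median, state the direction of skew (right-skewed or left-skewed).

right-skewed

mean − median = 223.4 − 195.5 = 27.9
mean > median ⇒ the longer tail is on the right ⇒ right-skewed (positively skewed).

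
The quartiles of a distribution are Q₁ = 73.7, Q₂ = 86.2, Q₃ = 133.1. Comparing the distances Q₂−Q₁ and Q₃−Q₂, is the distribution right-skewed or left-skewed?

right-skewed

Q₂ − Q₁ = 12.5;  Q₃ − Q₂ = 46.9
Q₃ − Q₂ > Q₂ − Q₁ ⇒ the upper half is more spread out ⇒ right-skewed.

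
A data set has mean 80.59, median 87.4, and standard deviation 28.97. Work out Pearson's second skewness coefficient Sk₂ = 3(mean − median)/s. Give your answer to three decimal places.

-0.705

Sk₂ = 3(80.59 − 87.4) / 28.97 = 3 × -6.8100 / 28.97
    = -20.4300 / 28.97 ≈ -0.705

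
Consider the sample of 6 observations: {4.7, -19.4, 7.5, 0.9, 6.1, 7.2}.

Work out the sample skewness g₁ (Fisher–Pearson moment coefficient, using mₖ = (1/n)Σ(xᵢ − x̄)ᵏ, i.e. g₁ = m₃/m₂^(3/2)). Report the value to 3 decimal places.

x̄ = (4.7 - 19.4 + 7.5 + 0.9 + 6.1 + 7.2) / 6 = 1.1667
deviations (xᵢ − x̄): 3.5333, -20.5667, 6.3333, -0.2667, 4.9333, 6.0333
Σ(xᵢ − x̄)² = 536.3933 ⇒ m₂ = 536.3933/6 = 89.39889
Σ(xᵢ − x̄)³ = -8061.6324 ⇒ m₃ = -8061.6324/6 = -1343.60541
m₂^(3/2) = 89.39889^(1.5) = 845.27531
g₁ = m₃ / m₂^(3/2) = -1343.60541 / 845.27531 ≈ -1.590

-1.590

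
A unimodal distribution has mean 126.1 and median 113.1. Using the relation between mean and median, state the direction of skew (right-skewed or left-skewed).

right-skewed

mean − median = 126.1 − 113.1 = 13.0
mean > median ⇒ the longer tail is on the right ⇒ right-skewed (positively skewed).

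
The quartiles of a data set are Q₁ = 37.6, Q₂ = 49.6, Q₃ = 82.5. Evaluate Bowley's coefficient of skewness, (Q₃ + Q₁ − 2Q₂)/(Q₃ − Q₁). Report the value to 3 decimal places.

numerator: Q₃ + Q₁ − 2Q₂ = 82.5 + 37.6 − 2×49.6 = 20.9000
denominator: Q₃ − Q₁ = 82.5 − 37.6 = 44.9000
Bowley skewness = 20.9000 / 44.9000 ≈ 0.465

0.465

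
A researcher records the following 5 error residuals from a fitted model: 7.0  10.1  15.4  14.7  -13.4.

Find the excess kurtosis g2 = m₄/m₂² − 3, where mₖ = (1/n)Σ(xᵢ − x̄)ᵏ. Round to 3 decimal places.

-0.165

x̄ = 6.7600
Σ(xᵢ − x̄)² = 555.3320 ⇒ m₂ = 111.06640
Σ(xᵢ − x̄)⁴ = 174853.2773 ⇒ m₄ = 34970.65547
m₂² = 12335.74521
g2 = m₄/m₂² − 3 = 2.83490 − 3 ≈ -0.165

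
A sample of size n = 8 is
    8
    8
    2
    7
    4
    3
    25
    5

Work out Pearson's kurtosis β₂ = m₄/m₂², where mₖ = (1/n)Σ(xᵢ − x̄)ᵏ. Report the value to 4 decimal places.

5.1291

x̄ = 7.7500
Σ(xᵢ − x̄)² = 375.5000 ⇒ m₂ = 46.93750
Σ(xᵢ − x̄)⁴ = 90400.9063 ⇒ m₄ = 11300.11328
m₂² = 2203.12891
β₂ = m₄/m₂² = 11300.11328 / 2203.12891 ≈ 5.1291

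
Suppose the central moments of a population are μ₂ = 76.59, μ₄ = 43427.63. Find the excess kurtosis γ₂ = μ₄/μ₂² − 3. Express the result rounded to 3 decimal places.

μ₂² = 76.59² = 5866.02810
μ₄/μ₂² = 43427.63 / 5866.02810 = 7.40324
γ₂ = 7.40324 − 3 ≈ 4.403

4.403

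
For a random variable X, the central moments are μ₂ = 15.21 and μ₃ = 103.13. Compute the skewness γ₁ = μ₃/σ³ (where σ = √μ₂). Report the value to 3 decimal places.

1.739

σ = √μ₂ = √15.21 = 3.90000
σ³ = μ₂^(3/2) = 59.31900
γ₁ = μ₃/σ³ = 103.13 / 59.31900 ≈ 1.739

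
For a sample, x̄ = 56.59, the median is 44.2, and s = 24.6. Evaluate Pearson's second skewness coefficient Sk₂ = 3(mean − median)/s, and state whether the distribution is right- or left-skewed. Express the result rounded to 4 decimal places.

Sk₂ = 3(56.59 − 44.2) / 24.6 = 3 × 12.3900 / 24.6
    = 37.1700 / 24.6 ≈ 1.5110
Sk₂ > 0 ⇒ mean > median ⇒ right-skewed (positive skew).

1.5110, right-skewed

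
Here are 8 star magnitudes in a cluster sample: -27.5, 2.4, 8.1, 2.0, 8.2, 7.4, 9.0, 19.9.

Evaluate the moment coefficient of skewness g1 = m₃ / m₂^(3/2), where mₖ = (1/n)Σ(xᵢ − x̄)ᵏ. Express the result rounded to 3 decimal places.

x̄ = (-27.5 + 2.4 + 8.1 + 2.0 + 8.2 + 7.4 + 9.0 + 19.9) / 8 = 3.6875
deviations (xᵢ − x̄): -31.1875, -1.2875, 4.4125, -1.6875, 4.5125, 3.7125, 5.3125, 16.2125
Σ(xᵢ − x̄)² = 1321.8487 ⇒ m₂ = 1321.8487/8 = 165.23109
Σ(xᵢ − x̄)³ = -25701.5017 ⇒ m₃ = -25701.5017/8 = -3212.68771
m₂^(3/2) = 165.23109^(1.5) = 2123.91761
g1 = m₃ / m₂^(3/2) = -3212.68771 / 2123.91761 ≈ -1.513

-1.513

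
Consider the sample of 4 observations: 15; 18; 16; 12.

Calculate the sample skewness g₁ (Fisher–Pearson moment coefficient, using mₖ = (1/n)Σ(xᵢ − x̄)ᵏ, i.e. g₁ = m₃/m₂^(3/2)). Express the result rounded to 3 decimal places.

x̄ = (15 + 18 + 16 + 12) / 4 = 15.2500
deviations (xᵢ − x̄): -0.2500, 2.7500, 0.7500, -3.2500
Σ(xᵢ − x̄)² = 18.7500 ⇒ m₂ = 18.7500/4 = 4.68750
Σ(xᵢ − x̄)³ = -13.1250 ⇒ m₃ = -13.1250/4 = -3.28125
m₂^(3/2) = 4.68750^(1.5) = 10.14874
g₁ = m₃ / m₂^(3/2) = -3.28125 / 10.14874 ≈ -0.323

-0.323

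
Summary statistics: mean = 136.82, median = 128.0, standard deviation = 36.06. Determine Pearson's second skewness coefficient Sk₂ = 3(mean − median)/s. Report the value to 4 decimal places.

0.7338

Sk₂ = 3(136.82 − 128.0) / 36.06 = 3 × 8.8200 / 36.06
    = 26.4600 / 36.06 ≈ 0.7338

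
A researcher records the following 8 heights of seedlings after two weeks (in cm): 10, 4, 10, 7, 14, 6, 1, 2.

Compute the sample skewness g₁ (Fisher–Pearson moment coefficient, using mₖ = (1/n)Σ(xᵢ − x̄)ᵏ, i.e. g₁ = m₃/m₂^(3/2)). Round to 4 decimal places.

0.2302

x̄ = (10 + 4 + 10 + 7 + 14 + 6 + 1 + 2) / 8 = 6.7500
deviations (xᵢ − x̄): 3.2500, -2.7500, 3.2500, 0.2500, 7.2500, -0.7500, -5.7500, -4.7500
Σ(xᵢ − x̄)² = 137.5000 ⇒ m₂ = 137.5000/8 = 17.18750
Σ(xᵢ − x̄)³ = 131.2500 ⇒ m₃ = 131.2500/8 = 16.40625
m₂^(3/2) = 17.18750^(1.5) = 71.25561
g₁ = m₃ / m₂^(3/2) = 16.40625 / 71.25561 ≈ 0.2302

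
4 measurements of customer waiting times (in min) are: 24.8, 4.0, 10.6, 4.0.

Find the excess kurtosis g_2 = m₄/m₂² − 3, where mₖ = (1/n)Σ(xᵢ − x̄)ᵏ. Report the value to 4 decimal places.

-0.9685

x̄ = 10.8500
Σ(xᵢ − x̄)² = 288.5100 ⇒ m₂ = 72.12750
Σ(xᵢ − x̄)⁴ = 42273.5789 ⇒ m₄ = 10568.39473
m₂² = 5202.37626
g_2 = m₄/m₂² − 3 = 2.03146 − 3 ≈ -0.9685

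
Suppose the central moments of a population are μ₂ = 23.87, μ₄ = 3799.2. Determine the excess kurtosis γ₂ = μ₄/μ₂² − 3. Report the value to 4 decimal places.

μ₂² = 23.87² = 569.77690
μ₄/μ₂² = 3799.2 / 569.77690 = 6.66787
γ₂ = 6.66787 − 3 ≈ 3.6679

3.6679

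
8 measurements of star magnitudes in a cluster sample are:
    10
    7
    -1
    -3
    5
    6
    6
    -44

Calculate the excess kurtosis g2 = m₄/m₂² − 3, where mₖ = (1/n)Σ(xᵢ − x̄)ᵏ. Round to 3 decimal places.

x̄ = -1.7500
Σ(xᵢ − x̄)² = 2167.5000 ⇒ m₂ = 270.93750
Σ(xᵢ − x̄)⁴ = 3220664.9063 ⇒ m₄ = 402583.11328
m₂² = 73407.12891
g2 = m₄/m₂² − 3 = 5.48425 − 3 ≈ 2.484

2.484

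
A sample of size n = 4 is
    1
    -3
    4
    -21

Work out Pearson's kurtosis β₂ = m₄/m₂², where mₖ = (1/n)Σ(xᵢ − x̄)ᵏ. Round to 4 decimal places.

x̄ = -4.7500
Σ(xᵢ − x̄)² = 376.7500 ⇒ m₂ = 94.18750
Σ(xᵢ − x̄)⁴ = 76693.3281 ⇒ m₄ = 19173.33203
m₂² = 8871.28516
β₂ = m₄/m₂² = 19173.33203 / 8871.28516 ≈ 2.1613

2.1613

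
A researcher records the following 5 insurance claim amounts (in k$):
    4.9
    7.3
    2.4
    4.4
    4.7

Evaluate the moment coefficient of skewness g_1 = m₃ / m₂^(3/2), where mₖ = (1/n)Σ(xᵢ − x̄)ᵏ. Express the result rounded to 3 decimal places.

x̄ = (4.9 + 7.3 + 2.4 + 4.4 + 4.7) / 5 = 4.7400
deviations (xᵢ − x̄): 0.1600, 2.5600, -2.3400, -0.3400, -0.0400
Σ(xᵢ − x̄)² = 12.1720 ⇒ m₂ = 12.1720/5 = 2.43440
Σ(xᵢ − x̄)³ = 3.9290 ⇒ m₃ = 3.9290/5 = 0.78581
m₂^(3/2) = 2.43440^(1.5) = 3.79829
g_1 = m₃ / m₂^(3/2) = 0.78581 / 3.79829 ≈ 0.207

0.207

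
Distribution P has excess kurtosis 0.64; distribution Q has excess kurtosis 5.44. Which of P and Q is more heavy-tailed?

Q

Higher excess kurtosis ⇒ heavier tails relative to the normal distribution.
0.64 vs 5.44: the larger is 5.44, so Q has heavier tails.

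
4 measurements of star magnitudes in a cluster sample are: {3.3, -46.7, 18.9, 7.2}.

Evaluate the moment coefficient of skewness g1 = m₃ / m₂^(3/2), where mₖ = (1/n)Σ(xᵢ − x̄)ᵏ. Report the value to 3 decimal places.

-0.970

x̄ = (3.3 - 46.7 + 18.9 + 7.2) / 4 = -4.3250
deviations (xᵢ − x̄): 7.6250, -42.3750, 23.2250, 11.5250
Σ(xᵢ − x̄)² = 2526.0075 ⇒ m₂ = 2526.0075/4 = 631.50188
Σ(xᵢ − x̄)³ = -61588.5544 ⇒ m₃ = -61588.5544/4 = -15397.13859
m₂^(3/2) = 631.50188^(1.5) = 15869.45333
g1 = m₃ / m₂^(3/2) = -15397.13859 / 15869.45333 ≈ -0.970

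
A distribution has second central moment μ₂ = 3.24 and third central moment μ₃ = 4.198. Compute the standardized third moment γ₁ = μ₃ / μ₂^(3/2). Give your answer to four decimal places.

σ = √μ₂ = √3.24 = 1.80000
σ³ = μ₂^(3/2) = 5.83200
γ₁ = μ₃/σ³ = 4.198 / 5.83200 ≈ 0.7198

0.7198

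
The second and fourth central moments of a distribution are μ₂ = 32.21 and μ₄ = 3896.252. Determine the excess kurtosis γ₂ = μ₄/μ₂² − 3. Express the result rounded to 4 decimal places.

μ₂² = 32.21² = 1037.48410
μ₄/μ₂² = 3896.252 / 1037.48410 = 3.75548
γ₂ = 3.75548 − 3 ≈ 0.7555

0.7555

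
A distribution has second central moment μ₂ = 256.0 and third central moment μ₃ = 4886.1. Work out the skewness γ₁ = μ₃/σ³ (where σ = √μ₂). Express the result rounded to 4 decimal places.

1.1929

σ = √μ₂ = √256.0 = 16.00000
σ³ = μ₂^(3/2) = 4096.00000
γ₁ = μ₃/σ³ = 4886.1 / 4096.00000 ≈ 1.1929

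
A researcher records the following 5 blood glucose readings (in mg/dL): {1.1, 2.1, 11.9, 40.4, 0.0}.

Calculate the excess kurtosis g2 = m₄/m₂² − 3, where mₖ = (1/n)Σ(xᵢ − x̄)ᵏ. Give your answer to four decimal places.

-0.1599

x̄ = 11.1000
Σ(xᵢ − x̄)² = 1163.3400 ⇒ m₂ = 232.66800
Σ(xᵢ − x̄)⁴ = 768747.1938 ⇒ m₄ = 153749.43876
m₂² = 54134.39822
g2 = m₄/m₂² − 3 = 2.84014 − 3 ≈ -0.1599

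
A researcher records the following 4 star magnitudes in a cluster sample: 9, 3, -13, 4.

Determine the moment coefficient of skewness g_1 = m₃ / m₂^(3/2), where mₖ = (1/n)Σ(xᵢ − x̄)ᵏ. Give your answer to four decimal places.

x̄ = (9 + 3 - 13 + 4) / 4 = 0.7500
deviations (xᵢ − x̄): 8.2500, 2.2500, -13.7500, 3.2500
Σ(xᵢ − x̄)² = 272.7500 ⇒ m₂ = 272.7500/4 = 68.18750
Σ(xᵢ − x̄)³ = -1992.3750 ⇒ m₃ = -1992.3750/4 = -498.09375
m₂^(3/2) = 68.18750^(1.5) = 563.06321
g_1 = m₃ / m₂^(3/2) = -498.09375 / 563.06321 ≈ -0.8846

-0.8846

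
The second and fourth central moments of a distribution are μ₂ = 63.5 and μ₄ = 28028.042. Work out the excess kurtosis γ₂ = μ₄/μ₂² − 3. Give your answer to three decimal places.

3.951

μ₂² = 63.5² = 4032.25000
μ₄/μ₂² = 28028.042 / 4032.25000 = 6.95097
γ₂ = 6.95097 − 3 ≈ 3.951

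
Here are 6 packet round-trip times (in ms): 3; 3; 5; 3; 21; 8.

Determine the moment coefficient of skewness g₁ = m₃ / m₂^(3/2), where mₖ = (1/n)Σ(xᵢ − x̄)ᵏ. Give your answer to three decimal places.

1.511

x̄ = (3 + 3 + 5 + 3 + 21 + 8) / 6 = 7.1667
deviations (xᵢ − x̄): -4.1667, -4.1667, -2.1667, -4.1667, 13.8333, 0.8333
Σ(xᵢ − x̄)² = 248.8333 ⇒ m₂ = 248.8333/6 = 41.47222
Σ(xᵢ − x̄)³ = 2420.5556 ⇒ m₃ = 2420.5556/6 = 403.42593
m₂^(3/2) = 41.47222^(1.5) = 267.07667
g₁ = m₃ / m₂^(3/2) = 403.42593 / 267.07667 ≈ 1.511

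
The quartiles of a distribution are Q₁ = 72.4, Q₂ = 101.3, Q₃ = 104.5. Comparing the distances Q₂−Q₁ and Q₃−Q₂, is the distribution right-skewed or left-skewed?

Q₂ − Q₁ = 28.9;  Q₃ − Q₂ = 3.2
Q₂ − Q₁ > Q₃ − Q₂ ⇒ the lower half is more spread out ⇒ left-skewed.

left-skewed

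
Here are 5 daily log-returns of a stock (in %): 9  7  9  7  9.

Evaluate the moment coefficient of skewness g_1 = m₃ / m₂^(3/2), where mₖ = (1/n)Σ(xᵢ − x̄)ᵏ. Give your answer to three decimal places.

x̄ = (9 + 7 + 9 + 7 + 9) / 5 = 8.2000
deviations (xᵢ − x̄): 0.8000, -1.2000, 0.8000, -1.2000, 0.8000
Σ(xᵢ − x̄)² = 4.8000 ⇒ m₂ = 4.8000/5 = 0.96000
Σ(xᵢ − x̄)³ = -1.9200 ⇒ m₃ = -1.9200/5 = -0.38400
m₂^(3/2) = 0.96000^(1.5) = 0.94060
g_1 = m₃ / m₂^(3/2) = -0.38400 / 0.94060 ≈ -0.408

-0.408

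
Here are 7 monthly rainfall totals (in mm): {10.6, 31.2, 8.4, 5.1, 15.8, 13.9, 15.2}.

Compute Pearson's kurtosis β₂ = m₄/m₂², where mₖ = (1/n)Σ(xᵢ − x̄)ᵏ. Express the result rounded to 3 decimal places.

x̄ = 14.3143
Σ(xᵢ − x̄)² = 421.9686 ⇒ m₂ = 60.28122
Σ(xᵢ − x̄)⁴ = 89925.4931 ⇒ m₄ = 12846.49902
m₂² = 3633.82603
β₂ = m₄/m₂² = 12846.49902 / 3633.82603 ≈ 3.535

3.535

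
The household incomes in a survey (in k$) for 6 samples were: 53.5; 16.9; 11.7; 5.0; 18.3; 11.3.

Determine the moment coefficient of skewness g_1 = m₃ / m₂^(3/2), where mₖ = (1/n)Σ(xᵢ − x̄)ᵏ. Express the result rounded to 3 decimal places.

x̄ = (53.5 + 16.9 + 11.7 + 5.0 + 18.3 + 11.3) / 6 = 19.4500
deviations (xᵢ − x̄): 34.0500, -2.5500, -7.7500, -14.4500, -1.1500, -8.1500
Σ(xᵢ − x̄)² = 1502.5150 ⇒ m₂ = 1502.5150/6 = 250.41917
Σ(xᵢ − x̄)³ = 35435.5290 ⇒ m₃ = 35435.5290/6 = 5905.92150
m₂^(3/2) = 250.41917^(1.5) = 3962.79265
g_1 = m₃ / m₂^(3/2) = 5905.92150 / 3962.79265 ≈ 1.490

1.490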